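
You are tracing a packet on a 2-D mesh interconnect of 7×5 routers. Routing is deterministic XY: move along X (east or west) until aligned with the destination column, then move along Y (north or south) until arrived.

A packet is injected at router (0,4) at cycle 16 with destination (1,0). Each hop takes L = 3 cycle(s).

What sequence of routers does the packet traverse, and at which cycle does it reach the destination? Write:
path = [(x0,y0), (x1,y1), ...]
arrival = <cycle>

path = [(0,4), (1,4), (1,3), (1,2), (1,1), (1,0)]
arrival = 31

#0 — 0,4 | c16
#1 — 1,4 | c19 | E
#2 — 1,3 | c22 | S
#3 — 1,2 | c25 | S
#4 — 1,1 | c28 | S
#5 — 1,0 | c31 | S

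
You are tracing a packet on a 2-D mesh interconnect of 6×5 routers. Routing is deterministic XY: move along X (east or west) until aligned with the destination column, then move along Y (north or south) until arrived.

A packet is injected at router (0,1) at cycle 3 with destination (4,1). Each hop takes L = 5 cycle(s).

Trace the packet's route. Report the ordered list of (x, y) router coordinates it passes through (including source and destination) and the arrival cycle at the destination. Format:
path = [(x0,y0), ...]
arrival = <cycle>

  0. router=(0,1) cycle=3 (inject)
  1. router=(1,1) cycle=8 dir=E
  2. router=(2,1) cycle=13 dir=E
  3. router=(3,1) cycle=18 dir=E
  4. router=(4,1) cycle=23 dir=E

path = [(0,1), (1,1), (2,1), (3,1), (4,1)]
arrival = 23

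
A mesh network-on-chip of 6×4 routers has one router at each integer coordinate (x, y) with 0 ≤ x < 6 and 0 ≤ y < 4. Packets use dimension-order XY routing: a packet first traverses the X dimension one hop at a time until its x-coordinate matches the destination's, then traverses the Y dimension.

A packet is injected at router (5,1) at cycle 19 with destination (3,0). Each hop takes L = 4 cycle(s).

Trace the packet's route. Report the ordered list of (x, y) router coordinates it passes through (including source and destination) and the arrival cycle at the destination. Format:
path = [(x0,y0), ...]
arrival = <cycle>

path = [(5,1), (4,1), (3,1), (3,0)]
arrival = 31

t=19: at (5,1)
t=23: at (4,1) after W
t=27: at (3,1) after W
t=31: at (3,0) after S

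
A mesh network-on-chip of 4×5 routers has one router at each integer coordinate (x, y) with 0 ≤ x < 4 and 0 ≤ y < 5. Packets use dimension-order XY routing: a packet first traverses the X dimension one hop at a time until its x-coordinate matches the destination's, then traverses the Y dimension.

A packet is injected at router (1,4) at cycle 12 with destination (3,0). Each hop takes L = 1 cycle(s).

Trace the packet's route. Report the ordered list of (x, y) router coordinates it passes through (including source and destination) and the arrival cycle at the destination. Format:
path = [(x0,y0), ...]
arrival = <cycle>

path = [(1,4), (2,4), (3,4), (3,3), (3,2), (3,1), (3,0)]
arrival = 18

hop 0: (1,4) @ cyc 12
hop 1: (2,4) @ cyc 13  [E]
hop 2: (3,4) @ cyc 14  [E]
hop 3: (3,3) @ cyc 15  [S]
hop 4: (3,2) @ cyc 16  [S]
hop 5: (3,1) @ cyc 17  [S]
hop 6: (3,0) @ cyc 18  [S]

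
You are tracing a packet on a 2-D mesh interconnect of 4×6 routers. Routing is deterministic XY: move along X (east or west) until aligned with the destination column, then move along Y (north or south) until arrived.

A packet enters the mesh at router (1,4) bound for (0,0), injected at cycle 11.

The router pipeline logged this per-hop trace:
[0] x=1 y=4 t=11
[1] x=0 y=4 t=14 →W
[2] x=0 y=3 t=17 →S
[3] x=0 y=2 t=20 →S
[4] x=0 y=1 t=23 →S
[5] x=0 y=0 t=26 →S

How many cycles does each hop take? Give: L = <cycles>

L = 3

From hop 0 (11) to hop 1 (14): +3 cycles.
That increment is L by definition: L = 3.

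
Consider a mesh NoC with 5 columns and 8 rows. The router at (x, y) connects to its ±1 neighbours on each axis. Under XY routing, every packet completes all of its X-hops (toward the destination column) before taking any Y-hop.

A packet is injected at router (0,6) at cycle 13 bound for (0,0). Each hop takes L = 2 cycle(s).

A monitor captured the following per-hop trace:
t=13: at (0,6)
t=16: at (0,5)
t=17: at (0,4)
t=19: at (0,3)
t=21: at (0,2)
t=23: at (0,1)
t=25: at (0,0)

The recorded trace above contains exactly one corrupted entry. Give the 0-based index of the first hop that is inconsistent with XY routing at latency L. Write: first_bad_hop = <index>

  1: Δx=+0 Δy=-1 Δt=3 [BAD: Δcyc=3≠L]

first_bad_hop = 1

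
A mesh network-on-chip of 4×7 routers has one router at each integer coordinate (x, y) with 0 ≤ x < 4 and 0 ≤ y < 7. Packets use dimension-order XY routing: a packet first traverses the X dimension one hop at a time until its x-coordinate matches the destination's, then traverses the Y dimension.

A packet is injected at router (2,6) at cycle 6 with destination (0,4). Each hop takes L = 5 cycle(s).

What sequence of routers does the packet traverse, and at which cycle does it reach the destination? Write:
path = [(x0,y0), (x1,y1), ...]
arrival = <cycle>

hop 0: (2,6) @ cyc 6
hop 1: (1,6) @ cyc 11  [W]
hop 2: (0,6) @ cyc 16  [W]
hop 3: (0,5) @ cyc 21  [S]
hop 4: (0,4) @ cyc 26  [S]

path = [(2,6), (1,6), (0,6), (0,5), (0,4)]
arrival = 26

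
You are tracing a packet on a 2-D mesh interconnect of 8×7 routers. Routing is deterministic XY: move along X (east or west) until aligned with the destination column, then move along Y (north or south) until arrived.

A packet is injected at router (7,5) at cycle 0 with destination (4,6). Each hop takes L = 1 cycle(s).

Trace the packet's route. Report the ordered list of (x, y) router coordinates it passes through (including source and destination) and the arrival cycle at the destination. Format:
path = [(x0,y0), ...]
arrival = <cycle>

hop 0: (7,5) @ cyc 0
hop 1: (6,5) @ cyc 1  [W]
hop 2: (5,5) @ cyc 2  [W]
hop 3: (4,5) @ cyc 3  [W]
hop 4: (4,6) @ cyc 4  [N]

path = [(7,5), (6,5), (5,5), (4,5), (4,6)]
arrival = 4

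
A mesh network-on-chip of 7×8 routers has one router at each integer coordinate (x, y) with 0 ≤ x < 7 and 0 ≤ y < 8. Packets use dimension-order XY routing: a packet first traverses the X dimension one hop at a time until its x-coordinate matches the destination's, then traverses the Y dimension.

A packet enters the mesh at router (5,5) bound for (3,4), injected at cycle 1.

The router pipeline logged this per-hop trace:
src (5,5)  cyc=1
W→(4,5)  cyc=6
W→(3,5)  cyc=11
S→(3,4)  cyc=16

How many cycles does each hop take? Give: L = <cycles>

L = 5

Between hops 0 and 1 the cycle counter advances 6 − 1 = 5.
Per-hop latency L = Δcyc = 5.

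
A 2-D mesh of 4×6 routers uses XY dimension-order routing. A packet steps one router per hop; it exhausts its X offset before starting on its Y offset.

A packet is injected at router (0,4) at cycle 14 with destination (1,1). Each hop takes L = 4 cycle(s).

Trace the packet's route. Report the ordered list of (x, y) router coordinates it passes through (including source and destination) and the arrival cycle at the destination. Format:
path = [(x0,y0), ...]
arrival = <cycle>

t=14: at (0,4)
t=18: at (1,4) after E
t=22: at (1,3) after S
t=26: at (1,2) after S
t=30: at (1,1) after S

path = [(0,4), (1,4), (1,3), (1,2), (1,1)]
arrival = 30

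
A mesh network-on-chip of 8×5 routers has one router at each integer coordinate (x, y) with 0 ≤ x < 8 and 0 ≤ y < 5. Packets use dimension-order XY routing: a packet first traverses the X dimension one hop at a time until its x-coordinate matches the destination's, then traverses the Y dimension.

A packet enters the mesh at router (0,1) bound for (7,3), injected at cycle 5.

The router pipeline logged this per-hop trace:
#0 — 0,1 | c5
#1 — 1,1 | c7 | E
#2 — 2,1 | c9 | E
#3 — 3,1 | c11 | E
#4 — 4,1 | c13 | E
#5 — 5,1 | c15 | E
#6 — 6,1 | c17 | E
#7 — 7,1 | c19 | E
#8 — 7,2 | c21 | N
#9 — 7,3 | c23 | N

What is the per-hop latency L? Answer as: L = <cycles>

L = 2

From hop 0 (5) to hop 1 (7): +2 cycles.
One hop costs L cycles, so L = 2.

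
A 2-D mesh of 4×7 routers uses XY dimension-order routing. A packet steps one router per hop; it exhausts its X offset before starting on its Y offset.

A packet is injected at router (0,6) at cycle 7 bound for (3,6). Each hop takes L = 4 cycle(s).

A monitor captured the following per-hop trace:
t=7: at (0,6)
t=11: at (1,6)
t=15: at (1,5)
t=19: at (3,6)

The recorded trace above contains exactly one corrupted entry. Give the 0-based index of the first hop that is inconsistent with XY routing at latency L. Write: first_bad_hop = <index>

[1] (+1,+0) / 4c ⇒ ok
[2] (+0,-1) / 4c ⇒ BAD: Y-move but x=1≠3

first_bad_hop = 2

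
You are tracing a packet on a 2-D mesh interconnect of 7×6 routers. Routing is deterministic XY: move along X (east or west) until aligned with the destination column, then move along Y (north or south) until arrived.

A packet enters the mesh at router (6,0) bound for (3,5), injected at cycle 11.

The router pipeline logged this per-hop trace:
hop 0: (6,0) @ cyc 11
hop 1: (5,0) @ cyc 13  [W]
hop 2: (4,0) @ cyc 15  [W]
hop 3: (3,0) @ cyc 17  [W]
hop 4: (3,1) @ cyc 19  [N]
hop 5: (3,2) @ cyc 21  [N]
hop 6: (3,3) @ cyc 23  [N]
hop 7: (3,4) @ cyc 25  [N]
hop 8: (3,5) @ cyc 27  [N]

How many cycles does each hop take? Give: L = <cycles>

L = 2

cyc[1] − cyc[0] = 13 − 11 = 2.
One hop costs L cycles, so L = 2.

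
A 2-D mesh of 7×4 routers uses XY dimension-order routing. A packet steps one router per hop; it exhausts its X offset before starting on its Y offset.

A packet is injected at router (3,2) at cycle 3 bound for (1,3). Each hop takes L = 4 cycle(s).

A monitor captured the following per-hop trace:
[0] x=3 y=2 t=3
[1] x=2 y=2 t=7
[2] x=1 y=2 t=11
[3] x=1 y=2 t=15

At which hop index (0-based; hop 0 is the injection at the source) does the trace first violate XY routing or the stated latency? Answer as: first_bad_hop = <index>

first_bad_hop = 3

check 1→ d=(-1,0) cyc+4: ok
check 2→ d=(-1,0) cyc+4: ok
check 3→ d=(0,0) cyc+4: BAD: non-unit step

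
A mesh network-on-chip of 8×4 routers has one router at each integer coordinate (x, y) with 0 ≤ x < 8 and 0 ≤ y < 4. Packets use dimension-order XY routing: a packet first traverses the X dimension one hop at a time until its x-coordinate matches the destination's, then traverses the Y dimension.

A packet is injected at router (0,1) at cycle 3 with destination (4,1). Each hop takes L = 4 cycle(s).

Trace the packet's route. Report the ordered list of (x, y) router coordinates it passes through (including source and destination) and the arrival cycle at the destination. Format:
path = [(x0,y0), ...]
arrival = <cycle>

path = [(0,1), (1,1), (2,1), (3,1), (4,1)]
arrival = 19

[0] x=0 y=1 t=3
[1] x=1 y=1 t=7 →E
[2] x=2 y=1 t=11 →E
[3] x=3 y=1 t=15 →E
[4] x=4 y=1 t=19 →E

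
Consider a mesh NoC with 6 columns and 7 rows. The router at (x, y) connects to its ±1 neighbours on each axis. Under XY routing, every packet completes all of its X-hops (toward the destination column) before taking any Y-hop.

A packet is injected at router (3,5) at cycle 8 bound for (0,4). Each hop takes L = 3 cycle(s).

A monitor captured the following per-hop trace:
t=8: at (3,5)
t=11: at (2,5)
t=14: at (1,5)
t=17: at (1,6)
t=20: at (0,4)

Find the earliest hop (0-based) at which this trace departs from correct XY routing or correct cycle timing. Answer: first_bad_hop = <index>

first_bad_hop = 3

[1] (-1,+0) / 3c ⇒ ok
[2] (-1,+0) / 3c ⇒ ok
[3] (+0,+1) / 3c ⇒ BAD: Y-move but x=1≠0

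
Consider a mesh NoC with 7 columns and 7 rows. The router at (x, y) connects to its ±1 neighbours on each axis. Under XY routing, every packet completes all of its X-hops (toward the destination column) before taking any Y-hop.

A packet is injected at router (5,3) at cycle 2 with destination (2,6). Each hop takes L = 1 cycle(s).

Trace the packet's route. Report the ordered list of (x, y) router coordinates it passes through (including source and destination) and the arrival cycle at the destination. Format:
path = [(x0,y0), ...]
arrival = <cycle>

[0] x=5 y=3 t=2
[1] x=4 y=3 t=3 →W
[2] x=3 y=3 t=4 →W
[3] x=2 y=3 t=5 →W
[4] x=2 y=4 t=6 →N
[5] x=2 y=5 t=7 →N
[6] x=2 y=6 t=8 →N

path = [(5,3), (4,3), (3,3), (2,3), (2,4), (2,5), (2,6)]
arrival = 8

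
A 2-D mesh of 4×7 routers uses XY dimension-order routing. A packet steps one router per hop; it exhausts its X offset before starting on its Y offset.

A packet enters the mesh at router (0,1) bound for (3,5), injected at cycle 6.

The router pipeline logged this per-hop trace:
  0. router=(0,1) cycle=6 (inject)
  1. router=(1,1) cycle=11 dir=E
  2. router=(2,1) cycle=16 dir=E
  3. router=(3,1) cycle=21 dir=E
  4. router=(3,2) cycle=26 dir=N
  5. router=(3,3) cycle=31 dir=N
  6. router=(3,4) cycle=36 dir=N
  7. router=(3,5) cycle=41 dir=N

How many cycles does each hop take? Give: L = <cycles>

Between hops 0 and 1 the cycle counter advances 11 − 6 = 5.
Per-hop latency L = Δcyc = 5.

L = 5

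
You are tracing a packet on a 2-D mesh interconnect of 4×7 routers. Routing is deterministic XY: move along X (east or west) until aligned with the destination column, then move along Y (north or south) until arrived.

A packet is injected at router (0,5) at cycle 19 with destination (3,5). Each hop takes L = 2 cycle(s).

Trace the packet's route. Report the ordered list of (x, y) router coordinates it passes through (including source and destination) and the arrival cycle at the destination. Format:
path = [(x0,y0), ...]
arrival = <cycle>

path = [(0,5), (1,5), (2,5), (3,5)]
arrival = 25

src (0,5)  cyc=19
E→(1,5)  cyc=21
E→(2,5)  cyc=23
E→(3,5)  cyc=25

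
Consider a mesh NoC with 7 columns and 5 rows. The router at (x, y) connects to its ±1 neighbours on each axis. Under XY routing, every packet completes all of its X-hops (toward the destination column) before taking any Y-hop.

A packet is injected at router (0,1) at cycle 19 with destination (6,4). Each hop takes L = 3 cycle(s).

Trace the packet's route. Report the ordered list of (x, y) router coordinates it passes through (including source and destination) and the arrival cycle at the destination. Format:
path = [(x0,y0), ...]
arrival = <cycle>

t=19: at (0,1)
t=22: at (1,1) after E
t=25: at (2,1) after E
t=28: at (3,1) after E
t=31: at (4,1) after E
t=34: at (5,1) after E
t=37: at (6,1) after E
t=40: at (6,2) after N
t=43: at (6,3) after N
t=46: at (6,4) after N

path = [(0,1), (1,1), (2,1), (3,1), (4,1), (5,1), (6,1), (6,2), (6,3), (6,4)]
arrival = 46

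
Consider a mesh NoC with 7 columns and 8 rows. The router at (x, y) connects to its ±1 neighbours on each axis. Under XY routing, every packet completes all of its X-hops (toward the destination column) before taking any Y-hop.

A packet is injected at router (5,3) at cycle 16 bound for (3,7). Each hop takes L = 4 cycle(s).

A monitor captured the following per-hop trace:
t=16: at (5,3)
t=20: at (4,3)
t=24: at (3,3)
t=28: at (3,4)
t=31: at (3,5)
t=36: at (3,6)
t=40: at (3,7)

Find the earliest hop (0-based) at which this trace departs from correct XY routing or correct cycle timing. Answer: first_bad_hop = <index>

first_bad_hop = 4

  1: Δx=-1 Δy=+0 Δt=4 [ok]
  2: Δx=-1 Δy=+0 Δt=4 [ok]
  3: Δx=+0 Δy=+1 Δt=4 [ok]
  4: Δx=+0 Δy=+1 Δt=3 [BAD: Δcyc=3≠L]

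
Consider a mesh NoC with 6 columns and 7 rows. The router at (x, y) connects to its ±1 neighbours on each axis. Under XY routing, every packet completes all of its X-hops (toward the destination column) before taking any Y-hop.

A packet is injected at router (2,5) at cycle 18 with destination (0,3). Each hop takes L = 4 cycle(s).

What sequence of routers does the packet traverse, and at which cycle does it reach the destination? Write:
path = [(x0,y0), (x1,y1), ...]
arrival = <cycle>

path = [(2,5), (1,5), (0,5), (0,4), (0,3)]
arrival = 34

  0. router=(2,5) cycle=18 (inject)
  1. router=(1,5) cycle=22 dir=W
  2. router=(0,5) cycle=26 dir=W
  3. router=(0,4) cycle=30 dir=S
  4. router=(0,3) cycle=34 dir=S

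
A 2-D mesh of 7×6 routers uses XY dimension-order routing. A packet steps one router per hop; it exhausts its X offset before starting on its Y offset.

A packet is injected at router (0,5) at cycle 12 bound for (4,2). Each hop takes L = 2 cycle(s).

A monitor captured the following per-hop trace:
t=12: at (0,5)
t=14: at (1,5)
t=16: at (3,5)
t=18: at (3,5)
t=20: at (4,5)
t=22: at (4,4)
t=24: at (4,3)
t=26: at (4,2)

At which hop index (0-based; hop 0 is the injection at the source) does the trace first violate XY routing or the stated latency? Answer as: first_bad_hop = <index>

[1] (+1,+0) / 2c ⇒ ok
[2] (+2,+0) / 2c ⇒ BAD: non-unit step

first_bad_hop = 2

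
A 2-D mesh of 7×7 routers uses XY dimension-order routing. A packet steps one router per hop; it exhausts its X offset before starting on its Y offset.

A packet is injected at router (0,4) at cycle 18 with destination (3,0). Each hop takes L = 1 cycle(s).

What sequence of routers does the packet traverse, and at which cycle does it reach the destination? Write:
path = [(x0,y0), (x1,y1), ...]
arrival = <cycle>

src (0,4)  cyc=18
E→(1,4)  cyc=19
E→(2,4)  cyc=20
E→(3,4)  cyc=21
S→(3,3)  cyc=22
S→(3,2)  cyc=23
S→(3,1)  cyc=24
S→(3,0)  cyc=25

path = [(0,4), (1,4), (2,4), (3,4), (3,3), (3,2), (3,1), (3,0)]
arrival = 25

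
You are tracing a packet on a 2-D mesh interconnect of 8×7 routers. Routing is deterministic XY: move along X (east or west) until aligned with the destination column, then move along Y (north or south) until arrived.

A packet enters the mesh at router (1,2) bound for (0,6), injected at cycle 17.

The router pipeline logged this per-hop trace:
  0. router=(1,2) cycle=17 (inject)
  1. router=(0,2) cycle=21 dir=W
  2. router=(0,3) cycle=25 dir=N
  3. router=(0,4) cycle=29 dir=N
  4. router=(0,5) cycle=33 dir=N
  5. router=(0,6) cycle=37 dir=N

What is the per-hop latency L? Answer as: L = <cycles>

Δcyc across hop 0→1: 21 − 17 = 4.
Each hop adds L, hence L = 4.

L = 4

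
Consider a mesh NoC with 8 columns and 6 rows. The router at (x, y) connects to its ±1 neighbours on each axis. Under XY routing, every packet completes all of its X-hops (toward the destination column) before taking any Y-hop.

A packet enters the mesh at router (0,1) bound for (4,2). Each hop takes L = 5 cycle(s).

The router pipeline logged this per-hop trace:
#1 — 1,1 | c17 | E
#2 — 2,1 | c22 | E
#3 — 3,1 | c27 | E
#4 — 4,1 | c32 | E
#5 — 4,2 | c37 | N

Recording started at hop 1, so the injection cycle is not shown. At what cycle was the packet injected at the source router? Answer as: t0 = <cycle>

t0 = 12

Hop 1 reached at cycle 17; hop k is at t0 + k·L.
Subtract one hop: t0 = 17 − 5 = 12.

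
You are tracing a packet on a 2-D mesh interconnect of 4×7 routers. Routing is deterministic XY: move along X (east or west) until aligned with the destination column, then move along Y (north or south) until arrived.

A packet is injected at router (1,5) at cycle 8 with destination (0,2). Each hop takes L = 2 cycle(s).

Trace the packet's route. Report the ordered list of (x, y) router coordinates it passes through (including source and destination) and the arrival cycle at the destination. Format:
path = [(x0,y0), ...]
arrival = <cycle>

t=8: at (1,5)
t=10: at (0,5) after W
t=12: at (0,4) after S
t=14: at (0,3) after S
t=16: at (0,2) after S

path = [(1,5), (0,5), (0,4), (0,3), (0,2)]
arrival = 16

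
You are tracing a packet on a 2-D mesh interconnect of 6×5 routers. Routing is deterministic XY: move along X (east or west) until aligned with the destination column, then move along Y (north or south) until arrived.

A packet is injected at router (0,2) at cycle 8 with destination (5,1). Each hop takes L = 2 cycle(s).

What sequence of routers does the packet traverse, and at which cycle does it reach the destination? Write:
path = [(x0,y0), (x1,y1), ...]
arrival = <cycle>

path = [(0,2), (1,2), (2,2), (3,2), (4,2), (5,2), (5,1)]
arrival = 20

  0. router=(0,2) cycle=8 (inject)
  1. router=(1,2) cycle=10 dir=E
  2. router=(2,2) cycle=12 dir=E
  3. router=(3,2) cycle=14 dir=E
  4. router=(4,2) cycle=16 dir=E
  5. router=(5,2) cycle=18 dir=E
  6. router=(5,1) cycle=20 dir=S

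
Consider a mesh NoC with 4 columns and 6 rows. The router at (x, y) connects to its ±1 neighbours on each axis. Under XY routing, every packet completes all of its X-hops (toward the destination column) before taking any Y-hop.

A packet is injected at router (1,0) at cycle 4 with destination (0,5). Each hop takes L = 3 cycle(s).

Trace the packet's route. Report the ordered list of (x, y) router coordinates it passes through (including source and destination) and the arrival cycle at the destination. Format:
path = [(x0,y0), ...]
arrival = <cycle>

path = [(1,0), (0,0), (0,1), (0,2), (0,3), (0,4), (0,5)]
arrival = 22

src (1,0)  cyc=4
W→(0,0)  cyc=7
N→(0,1)  cyc=10
N→(0,2)  cyc=13
N→(0,3)  cyc=16
N→(0,4)  cyc=19
N→(0,5)  cyc=22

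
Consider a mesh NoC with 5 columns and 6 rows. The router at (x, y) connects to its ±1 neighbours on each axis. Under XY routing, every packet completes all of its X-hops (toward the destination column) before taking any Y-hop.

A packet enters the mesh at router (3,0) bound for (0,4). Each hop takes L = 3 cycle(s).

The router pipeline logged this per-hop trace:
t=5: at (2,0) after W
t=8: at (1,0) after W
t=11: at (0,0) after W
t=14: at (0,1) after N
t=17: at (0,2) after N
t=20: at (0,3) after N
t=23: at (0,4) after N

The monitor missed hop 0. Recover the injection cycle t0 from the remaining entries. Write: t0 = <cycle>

Hop 1 reached at cycle 5; hop k is at t0 + k·L.
Therefore t0 = 5 − L = 2.

t0 = 2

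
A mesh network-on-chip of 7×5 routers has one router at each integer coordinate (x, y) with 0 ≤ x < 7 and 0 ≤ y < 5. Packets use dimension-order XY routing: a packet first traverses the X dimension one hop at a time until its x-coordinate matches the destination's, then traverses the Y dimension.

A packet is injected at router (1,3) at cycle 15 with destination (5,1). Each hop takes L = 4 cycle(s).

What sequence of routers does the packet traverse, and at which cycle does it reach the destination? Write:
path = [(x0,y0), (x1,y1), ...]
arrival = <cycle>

path = [(1,3), (2,3), (3,3), (4,3), (5,3), (5,2), (5,1)]
arrival = 39

  0. router=(1,3) cycle=15 (inject)
  1. router=(2,3) cycle=19 dir=E
  2. router=(3,3) cycle=23 dir=E
  3. router=(4,3) cycle=27 dir=E
  4. router=(5,3) cycle=31 dir=E
  5. router=(5,2) cycle=35 dir=S
  6. router=(5,1) cycle=39 dir=S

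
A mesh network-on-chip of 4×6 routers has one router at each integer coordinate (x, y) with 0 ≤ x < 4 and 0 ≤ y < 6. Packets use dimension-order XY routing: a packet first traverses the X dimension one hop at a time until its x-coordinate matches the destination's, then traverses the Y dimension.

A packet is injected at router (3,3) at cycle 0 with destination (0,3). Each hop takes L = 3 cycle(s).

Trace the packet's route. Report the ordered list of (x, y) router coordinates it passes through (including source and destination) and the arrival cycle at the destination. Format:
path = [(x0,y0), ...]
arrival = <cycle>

path = [(3,3), (2,3), (1,3), (0,3)]
arrival = 9

[0] x=3 y=3 t=0
[1] x=2 y=3 t=3 →W
[2] x=1 y=3 t=6 →W
[3] x=0 y=3 t=9 →W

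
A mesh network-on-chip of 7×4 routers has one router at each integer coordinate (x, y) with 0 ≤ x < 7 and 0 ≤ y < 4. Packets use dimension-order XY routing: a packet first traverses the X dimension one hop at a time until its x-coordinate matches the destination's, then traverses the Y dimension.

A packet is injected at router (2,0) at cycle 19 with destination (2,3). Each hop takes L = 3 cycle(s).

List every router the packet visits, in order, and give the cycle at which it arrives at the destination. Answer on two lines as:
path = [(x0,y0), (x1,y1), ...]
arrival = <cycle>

path = [(2,0), (2,1), (2,2), (2,3)]
arrival = 28

[0] x=2 y=0 t=19
[1] x=2 y=1 t=22 →N
[2] x=2 y=2 t=25 →N
[3] x=2 y=3 t=28 →N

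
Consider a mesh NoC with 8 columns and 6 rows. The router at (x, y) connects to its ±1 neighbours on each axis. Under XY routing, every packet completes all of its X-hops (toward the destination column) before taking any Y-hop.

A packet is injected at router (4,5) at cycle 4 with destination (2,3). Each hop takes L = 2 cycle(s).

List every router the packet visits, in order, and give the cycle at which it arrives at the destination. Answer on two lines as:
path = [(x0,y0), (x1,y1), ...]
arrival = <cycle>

path = [(4,5), (3,5), (2,5), (2,4), (2,3)]
arrival = 12

  0. router=(4,5) cycle=4 (inject)
  1. router=(3,5) cycle=6 dir=W
  2. router=(2,5) cycle=8 dir=W
  3. router=(2,4) cycle=10 dir=S
  4. router=(2,3) cycle=12 dir=S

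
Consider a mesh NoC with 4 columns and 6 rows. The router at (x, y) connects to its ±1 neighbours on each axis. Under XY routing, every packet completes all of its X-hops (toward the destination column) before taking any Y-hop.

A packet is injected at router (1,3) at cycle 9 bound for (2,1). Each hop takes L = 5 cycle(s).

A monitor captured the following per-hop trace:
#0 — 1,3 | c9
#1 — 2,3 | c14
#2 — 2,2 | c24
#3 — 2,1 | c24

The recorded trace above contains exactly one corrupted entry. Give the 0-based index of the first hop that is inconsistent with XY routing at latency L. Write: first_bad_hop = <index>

first_bad_hop = 2

hop 1: step (+1,+0), +5 cyc — ok
hop 2: step (+0,-1), +10 cyc — BAD: Δcyc=10≠L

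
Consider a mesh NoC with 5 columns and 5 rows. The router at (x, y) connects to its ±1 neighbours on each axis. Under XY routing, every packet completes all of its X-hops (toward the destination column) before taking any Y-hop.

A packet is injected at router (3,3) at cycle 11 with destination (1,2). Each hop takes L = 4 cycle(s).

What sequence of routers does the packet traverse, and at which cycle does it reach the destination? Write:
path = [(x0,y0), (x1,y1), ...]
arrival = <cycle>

path = [(3,3), (2,3), (1,3), (1,2)]
arrival = 23

  0. router=(3,3) cycle=11 (inject)
  1. router=(2,3) cycle=15 dir=W
  2. router=(1,3) cycle=19 dir=W
  3. router=(1,2) cycle=23 dir=S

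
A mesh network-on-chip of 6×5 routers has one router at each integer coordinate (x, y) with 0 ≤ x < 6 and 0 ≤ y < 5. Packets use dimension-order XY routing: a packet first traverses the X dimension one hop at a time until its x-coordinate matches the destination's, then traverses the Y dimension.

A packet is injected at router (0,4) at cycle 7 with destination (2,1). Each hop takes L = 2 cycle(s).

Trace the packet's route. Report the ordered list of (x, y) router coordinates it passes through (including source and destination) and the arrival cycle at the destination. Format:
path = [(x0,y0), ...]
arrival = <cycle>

path = [(0,4), (1,4), (2,4), (2,3), (2,2), (2,1)]
arrival = 17

[0] x=0 y=4 t=7
[1] x=1 y=4 t=9 →E
[2] x=2 y=4 t=11 →E
[3] x=2 y=3 t=13 →S
[4] x=2 y=2 t=15 →S
[5] x=2 y=1 t=17 →S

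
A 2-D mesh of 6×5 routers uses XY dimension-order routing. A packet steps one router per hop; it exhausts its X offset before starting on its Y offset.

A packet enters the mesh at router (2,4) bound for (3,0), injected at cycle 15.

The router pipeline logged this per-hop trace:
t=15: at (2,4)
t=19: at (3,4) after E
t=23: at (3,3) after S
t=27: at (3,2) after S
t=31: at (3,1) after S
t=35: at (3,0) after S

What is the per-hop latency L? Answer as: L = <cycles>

L = 4

cyc[1] − cyc[0] = 19 − 15 = 4.
Per-hop latency L = Δcyc = 4.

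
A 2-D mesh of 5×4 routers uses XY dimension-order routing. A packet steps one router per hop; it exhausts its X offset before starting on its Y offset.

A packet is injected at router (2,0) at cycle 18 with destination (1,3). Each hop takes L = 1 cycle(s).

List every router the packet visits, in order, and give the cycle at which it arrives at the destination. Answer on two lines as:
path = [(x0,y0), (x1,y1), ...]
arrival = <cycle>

#0 — 2,0 | c18
#1 — 1,0 | c19 | W
#2 — 1,1 | c20 | N
#3 — 1,2 | c21 | N
#4 — 1,3 | c22 | N

path = [(2,0), (1,0), (1,1), (1,2), (1,3)]
arrival = 22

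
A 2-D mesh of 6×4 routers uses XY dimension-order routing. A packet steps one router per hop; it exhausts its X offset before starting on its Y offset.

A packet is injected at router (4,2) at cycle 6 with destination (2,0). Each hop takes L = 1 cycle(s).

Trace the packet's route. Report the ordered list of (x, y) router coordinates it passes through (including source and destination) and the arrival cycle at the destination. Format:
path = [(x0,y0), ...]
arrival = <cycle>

hop 0: (4,2) @ cyc 6
hop 1: (3,2) @ cyc 7  [W]
hop 2: (2,2) @ cyc 8  [W]
hop 3: (2,1) @ cyc 9  [S]
hop 4: (2,0) @ cyc 10  [S]

path = [(4,2), (3,2), (2,2), (2,1), (2,0)]
arrival = 10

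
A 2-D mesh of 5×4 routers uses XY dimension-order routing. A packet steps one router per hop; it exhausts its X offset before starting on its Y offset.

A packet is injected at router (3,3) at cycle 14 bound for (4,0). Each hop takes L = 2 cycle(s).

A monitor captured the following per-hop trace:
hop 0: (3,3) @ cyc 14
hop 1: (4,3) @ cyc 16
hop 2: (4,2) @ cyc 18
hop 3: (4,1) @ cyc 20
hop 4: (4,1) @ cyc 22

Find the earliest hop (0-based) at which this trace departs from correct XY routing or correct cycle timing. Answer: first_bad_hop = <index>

[1] (+1,+0) / 2c ⇒ ok
[2] (+0,-1) / 2c ⇒ ok
[3] (+0,-1) / 2c ⇒ ok
[4] (+0,+0) / 2c ⇒ BAD: non-unit step

first_bad_hop = 4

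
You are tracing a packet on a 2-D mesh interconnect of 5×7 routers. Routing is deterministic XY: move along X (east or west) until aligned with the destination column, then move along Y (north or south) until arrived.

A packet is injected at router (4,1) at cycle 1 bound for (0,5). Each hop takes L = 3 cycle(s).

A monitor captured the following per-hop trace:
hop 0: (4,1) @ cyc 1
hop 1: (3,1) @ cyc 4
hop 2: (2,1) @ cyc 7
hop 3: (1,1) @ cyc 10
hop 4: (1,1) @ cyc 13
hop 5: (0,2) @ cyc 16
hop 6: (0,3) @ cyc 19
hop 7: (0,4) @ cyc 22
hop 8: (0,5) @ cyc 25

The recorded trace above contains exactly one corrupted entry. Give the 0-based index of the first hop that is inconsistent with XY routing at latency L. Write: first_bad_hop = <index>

first_bad_hop = 4

  1: Δx=-1 Δy=+0 Δt=3 [ok]
  2: Δx=-1 Δy=+0 Δt=3 [ok]
  3: Δx=-1 Δy=+0 Δt=3 [ok]
  4: Δx=+0 Δy=+0 Δt=3 [BAD: non-unit step]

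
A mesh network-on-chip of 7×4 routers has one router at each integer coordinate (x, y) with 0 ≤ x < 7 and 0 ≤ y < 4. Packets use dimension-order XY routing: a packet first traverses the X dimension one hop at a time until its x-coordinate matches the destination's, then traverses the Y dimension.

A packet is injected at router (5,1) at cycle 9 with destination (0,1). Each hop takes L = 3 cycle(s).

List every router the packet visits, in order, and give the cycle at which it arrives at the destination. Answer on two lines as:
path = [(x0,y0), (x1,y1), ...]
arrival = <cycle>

src (5,1)  cyc=9
W→(4,1)  cyc=12
W→(3,1)  cyc=15
W→(2,1)  cyc=18
W→(1,1)  cyc=21
W→(0,1)  cyc=24

path = [(5,1), (4,1), (3,1), (2,1), (1,1), (0,1)]
arrival = 24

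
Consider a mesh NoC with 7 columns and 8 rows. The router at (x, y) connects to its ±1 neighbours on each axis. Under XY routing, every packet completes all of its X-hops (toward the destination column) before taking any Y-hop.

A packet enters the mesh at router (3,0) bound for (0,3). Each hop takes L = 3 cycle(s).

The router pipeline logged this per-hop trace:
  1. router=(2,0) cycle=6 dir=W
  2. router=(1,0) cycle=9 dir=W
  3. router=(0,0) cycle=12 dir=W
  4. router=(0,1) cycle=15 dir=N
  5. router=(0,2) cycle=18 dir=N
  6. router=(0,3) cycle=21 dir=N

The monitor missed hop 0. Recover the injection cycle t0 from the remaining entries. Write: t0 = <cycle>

t0 = 3

At hop 1 the cycle is 6; in general cyc_k = t0 + kL.
t0 = cyc[1] − L = 6 − 3 = 3.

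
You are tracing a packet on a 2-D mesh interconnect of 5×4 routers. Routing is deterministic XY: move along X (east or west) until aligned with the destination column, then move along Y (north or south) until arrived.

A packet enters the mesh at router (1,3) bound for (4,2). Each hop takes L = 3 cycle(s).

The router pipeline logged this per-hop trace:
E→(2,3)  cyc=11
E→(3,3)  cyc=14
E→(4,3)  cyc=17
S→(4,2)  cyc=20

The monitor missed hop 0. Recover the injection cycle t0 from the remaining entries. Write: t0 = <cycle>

t0 = 8

The first recorded entry is hop 1 at cycle 11.
Subtract one hop: t0 = 11 − 3 = 8.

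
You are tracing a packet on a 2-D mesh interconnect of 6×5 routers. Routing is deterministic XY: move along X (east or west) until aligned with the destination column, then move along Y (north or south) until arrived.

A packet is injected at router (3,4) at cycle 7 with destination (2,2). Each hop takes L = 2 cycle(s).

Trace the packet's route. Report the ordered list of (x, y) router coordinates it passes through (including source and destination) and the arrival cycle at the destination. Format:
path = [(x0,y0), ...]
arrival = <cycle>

#0 — 3,4 | c7
#1 — 2,4 | c9 | W
#2 — 2,3 | c11 | S
#3 — 2,2 | c13 | S

path = [(3,4), (2,4), (2,3), (2,2)]
arrival = 13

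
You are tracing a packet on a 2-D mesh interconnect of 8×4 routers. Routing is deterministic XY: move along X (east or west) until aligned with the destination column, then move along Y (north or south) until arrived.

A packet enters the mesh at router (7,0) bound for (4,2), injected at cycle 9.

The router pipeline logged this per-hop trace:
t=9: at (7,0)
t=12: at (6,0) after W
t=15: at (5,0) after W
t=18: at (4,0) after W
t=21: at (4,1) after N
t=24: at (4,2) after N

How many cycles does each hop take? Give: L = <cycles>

Between hops 0 and 1 the cycle counter advances 12 − 9 = 3.
Per-hop latency L = Δcyc = 3.

L = 3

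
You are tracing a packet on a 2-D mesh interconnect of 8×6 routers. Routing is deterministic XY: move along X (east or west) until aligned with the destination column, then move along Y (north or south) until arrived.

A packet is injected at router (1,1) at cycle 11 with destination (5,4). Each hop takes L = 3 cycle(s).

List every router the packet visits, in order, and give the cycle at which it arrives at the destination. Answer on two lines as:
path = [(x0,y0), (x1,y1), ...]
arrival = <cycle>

path = [(1,1), (2,1), (3,1), (4,1), (5,1), (5,2), (5,3), (5,4)]
arrival = 32

  0. router=(1,1) cycle=11 (inject)
  1. router=(2,1) cycle=14 dir=E
  2. router=(3,1) cycle=17 dir=E
  3. router=(4,1) cycle=20 dir=E
  4. router=(5,1) cycle=23 dir=E
  5. router=(5,2) cycle=26 dir=N
  6. router=(5,3) cycle=29 dir=N
  7. router=(5,4) cycle=32 dir=N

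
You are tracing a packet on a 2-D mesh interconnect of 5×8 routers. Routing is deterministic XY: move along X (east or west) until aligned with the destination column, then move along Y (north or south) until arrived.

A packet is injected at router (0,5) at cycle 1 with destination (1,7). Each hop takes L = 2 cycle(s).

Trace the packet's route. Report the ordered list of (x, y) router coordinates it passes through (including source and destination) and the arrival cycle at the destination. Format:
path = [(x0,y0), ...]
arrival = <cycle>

[0] x=0 y=5 t=1
[1] x=1 y=5 t=3 →E
[2] x=1 y=6 t=5 →N
[3] x=1 y=7 t=7 →N

path = [(0,5), (1,5), (1,6), (1,7)]
arrival = 7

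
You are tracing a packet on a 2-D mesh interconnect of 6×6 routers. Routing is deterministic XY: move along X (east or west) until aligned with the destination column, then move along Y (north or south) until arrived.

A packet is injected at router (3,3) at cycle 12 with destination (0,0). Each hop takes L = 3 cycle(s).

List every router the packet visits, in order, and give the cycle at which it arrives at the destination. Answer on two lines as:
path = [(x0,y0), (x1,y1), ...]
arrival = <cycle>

path = [(3,3), (2,3), (1,3), (0,3), (0,2), (0,1), (0,0)]
arrival = 30

[0] x=3 y=3 t=12
[1] x=2 y=3 t=15 →W
[2] x=1 y=3 t=18 →W
[3] x=0 y=3 t=21 →W
[4] x=0 y=2 t=24 →S
[5] x=0 y=1 t=27 →S
[6] x=0 y=0 t=30 →S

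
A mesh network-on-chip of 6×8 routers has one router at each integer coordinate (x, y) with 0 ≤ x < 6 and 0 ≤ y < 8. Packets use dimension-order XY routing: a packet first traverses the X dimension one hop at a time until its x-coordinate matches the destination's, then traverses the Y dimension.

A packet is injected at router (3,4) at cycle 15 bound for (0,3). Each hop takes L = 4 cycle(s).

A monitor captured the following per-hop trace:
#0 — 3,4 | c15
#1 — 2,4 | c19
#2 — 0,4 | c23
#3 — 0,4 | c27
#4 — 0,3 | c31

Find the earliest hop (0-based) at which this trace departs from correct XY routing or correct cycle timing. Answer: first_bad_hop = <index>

  1: Δx=-1 Δy=+0 Δt=4 [ok]
  2: Δx=-2 Δy=+0 Δt=4 [BAD: non-unit step]

first_bad_hop = 2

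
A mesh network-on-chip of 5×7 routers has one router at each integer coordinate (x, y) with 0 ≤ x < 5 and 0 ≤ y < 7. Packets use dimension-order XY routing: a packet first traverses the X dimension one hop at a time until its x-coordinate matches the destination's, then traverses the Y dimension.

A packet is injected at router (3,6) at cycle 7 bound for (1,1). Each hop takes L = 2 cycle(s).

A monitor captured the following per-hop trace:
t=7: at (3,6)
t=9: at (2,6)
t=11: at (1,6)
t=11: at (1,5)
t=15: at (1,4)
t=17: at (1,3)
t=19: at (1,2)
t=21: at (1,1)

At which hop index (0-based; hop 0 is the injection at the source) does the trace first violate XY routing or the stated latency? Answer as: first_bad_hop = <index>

first_bad_hop = 3

  1: Δx=-1 Δy=+0 Δt=2 [ok]
  2: Δx=-1 Δy=+0 Δt=2 [ok]
  3: Δx=+0 Δy=-1 Δt=0 [BAD: Δcyc=0≠L]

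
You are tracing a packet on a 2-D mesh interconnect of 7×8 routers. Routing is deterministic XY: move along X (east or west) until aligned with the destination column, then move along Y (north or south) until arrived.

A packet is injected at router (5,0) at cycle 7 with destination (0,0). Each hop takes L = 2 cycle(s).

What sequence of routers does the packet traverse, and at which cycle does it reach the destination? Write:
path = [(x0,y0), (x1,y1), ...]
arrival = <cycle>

path = [(5,0), (4,0), (3,0), (2,0), (1,0), (0,0)]
arrival = 17

  0. router=(5,0) cycle=7 (inject)
  1. router=(4,0) cycle=9 dir=W
  2. router=(3,0) cycle=11 dir=W
  3. router=(2,0) cycle=13 dir=W
  4. router=(1,0) cycle=15 dir=W
  5. router=(0,0) cycle=17 dir=W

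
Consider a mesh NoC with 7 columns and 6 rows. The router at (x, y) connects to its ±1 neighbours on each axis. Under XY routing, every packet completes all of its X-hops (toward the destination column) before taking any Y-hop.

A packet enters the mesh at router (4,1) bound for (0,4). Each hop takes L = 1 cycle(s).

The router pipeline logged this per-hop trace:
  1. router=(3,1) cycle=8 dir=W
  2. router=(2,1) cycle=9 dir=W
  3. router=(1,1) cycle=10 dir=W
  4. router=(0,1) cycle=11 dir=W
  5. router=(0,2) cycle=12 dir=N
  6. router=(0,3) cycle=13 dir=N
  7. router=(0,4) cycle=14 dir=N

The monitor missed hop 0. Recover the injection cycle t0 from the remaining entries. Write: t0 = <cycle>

The first recorded entry is hop 1 at cycle 8.
Subtract one hop: t0 = 8 − 1 = 7.

t0 = 7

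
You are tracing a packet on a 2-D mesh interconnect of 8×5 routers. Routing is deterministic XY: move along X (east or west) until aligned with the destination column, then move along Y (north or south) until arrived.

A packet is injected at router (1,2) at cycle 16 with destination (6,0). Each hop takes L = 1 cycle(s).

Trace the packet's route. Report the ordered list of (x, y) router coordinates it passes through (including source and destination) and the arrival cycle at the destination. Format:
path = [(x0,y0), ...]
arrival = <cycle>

path = [(1,2), (2,2), (3,2), (4,2), (5,2), (6,2), (6,1), (6,0)]
arrival = 23

src (1,2)  cyc=16
E→(2,2)  cyc=17
E→(3,2)  cyc=18
E→(4,2)  cyc=19
E→(5,2)  cyc=20
E→(6,2)  cyc=21
S→(6,1)  cyc=22
S→(6,0)  cyc=23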